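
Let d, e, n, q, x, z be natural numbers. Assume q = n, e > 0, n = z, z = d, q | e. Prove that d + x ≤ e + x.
q = n and n = z, so q = z. Since z = d, q = d. Since q | e, d | e. Since e > 0, d ≤ e. Then d + x ≤ e + x.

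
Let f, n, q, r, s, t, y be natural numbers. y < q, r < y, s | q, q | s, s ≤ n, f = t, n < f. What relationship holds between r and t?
r < t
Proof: Since q | s and s | q, q = s. Since y < q, y < s. Since r < y, r < s. f = t and n < f, so n < t. Since s ≤ n, s < t. r < s, so r < t.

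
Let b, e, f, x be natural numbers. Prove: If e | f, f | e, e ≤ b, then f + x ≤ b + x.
From e | f and f | e, e = f. Since e ≤ b, f ≤ b. Then f + x ≤ b + x.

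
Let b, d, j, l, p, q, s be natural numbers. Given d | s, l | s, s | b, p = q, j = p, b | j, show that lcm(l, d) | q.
l | s and d | s, thus lcm(l, d) | s. From s | b and b | j, s | j. Since j = p, s | p. p = q, so s | q. lcm(l, d) | s, so lcm(l, d) | q.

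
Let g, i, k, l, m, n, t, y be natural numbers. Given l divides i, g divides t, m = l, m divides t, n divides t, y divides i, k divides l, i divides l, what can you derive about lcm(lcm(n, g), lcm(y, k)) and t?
lcm(lcm(n, g), lcm(y, k)) divides t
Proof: n divides t and g divides t, therefore lcm(n, g) divides t. i divides l and l divides i, thus i = l. Since y divides i, y divides l. Since k divides l, lcm(y, k) divides l. m = l and m divides t, hence l divides t. Because lcm(y, k) divides l, lcm(y, k) divides t. lcm(n, g) divides t, so lcm(lcm(n, g), lcm(y, k)) divides t.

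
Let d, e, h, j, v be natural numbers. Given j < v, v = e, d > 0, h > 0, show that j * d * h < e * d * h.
v = e and j < v, so j < e. Since d > 0, j * d < e * d. h > 0, so j * d * h < e * d * h.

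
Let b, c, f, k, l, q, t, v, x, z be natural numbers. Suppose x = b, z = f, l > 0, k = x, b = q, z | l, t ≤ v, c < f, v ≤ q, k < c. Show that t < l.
t ≤ v and v ≤ q, so t ≤ q. x = b and b = q, hence x = q. k = x and k < c, therefore x < c. Since x = q, q < c. c < f, so q < f. z = f and z | l, so f | l. From l > 0, f ≤ l. q < f, so q < l. Since t ≤ q, t < l.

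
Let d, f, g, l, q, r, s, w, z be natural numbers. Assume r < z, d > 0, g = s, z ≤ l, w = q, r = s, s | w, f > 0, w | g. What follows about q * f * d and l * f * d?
q * f * d < l * f * d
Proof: g = s and w | g, hence w | s. s | w, so s = w. w = q, so s = q. Since r = s, r = q. r < z and z ≤ l, thus r < l. Since r = q, q < l. f > 0, so q * f < l * f. Since d > 0, q * f * d < l * f * d.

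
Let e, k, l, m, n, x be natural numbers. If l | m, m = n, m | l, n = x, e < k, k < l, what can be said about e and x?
e < x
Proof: m = n and n = x, therefore m = x. From l | m and m | l, l = m. e < k and k < l, thus e < l. Because l = m, e < m. m = x, so e < x.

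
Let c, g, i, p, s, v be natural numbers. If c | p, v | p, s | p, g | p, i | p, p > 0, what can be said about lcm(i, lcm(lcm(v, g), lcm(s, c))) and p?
lcm(i, lcm(lcm(v, g), lcm(s, c))) ≤ p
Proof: From v | p and g | p, lcm(v, g) | p. Since s | p and c | p, lcm(s, c) | p. Since lcm(v, g) | p, lcm(lcm(v, g), lcm(s, c)) | p. Since i | p, lcm(i, lcm(lcm(v, g), lcm(s, c))) | p. p > 0, so lcm(i, lcm(lcm(v, g), lcm(s, c))) ≤ p.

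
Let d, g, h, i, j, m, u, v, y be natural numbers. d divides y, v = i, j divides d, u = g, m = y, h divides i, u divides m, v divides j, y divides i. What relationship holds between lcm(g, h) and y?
lcm(g, h) divides y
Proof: Because m = y and u divides m, u divides y. Since u = g, g divides y. From v divides j and j divides d, v divides d. d divides y, so v divides y. Since v = i, i divides y. Since y divides i, i = y. From h divides i, h divides y. g divides y, so lcm(g, h) divides y.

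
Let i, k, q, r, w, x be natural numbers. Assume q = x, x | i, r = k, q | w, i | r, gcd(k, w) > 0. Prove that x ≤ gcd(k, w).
x | i and i | r, so x | r. r = k, so x | k. q = x and q | w, hence x | w. x | k, so x | gcd(k, w). gcd(k, w) > 0, so x ≤ gcd(k, w).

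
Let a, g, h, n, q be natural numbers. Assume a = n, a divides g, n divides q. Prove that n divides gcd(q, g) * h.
a = n and a divides g, thus n divides g. Since n divides q, n divides gcd(q, g). Then n divides gcd(q, g) * h.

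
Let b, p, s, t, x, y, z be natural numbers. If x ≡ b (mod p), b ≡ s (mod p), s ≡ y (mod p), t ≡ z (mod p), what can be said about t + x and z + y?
t + x ≡ z + y (mod p)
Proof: x ≡ b (mod p) and b ≡ s (mod p), hence x ≡ s (mod p). s ≡ y (mod p), so x ≡ y (mod p). Since t ≡ z (mod p), t + x ≡ z + y (mod p).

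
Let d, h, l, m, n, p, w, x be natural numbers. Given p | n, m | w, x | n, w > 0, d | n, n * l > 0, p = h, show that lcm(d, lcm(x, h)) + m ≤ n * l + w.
p = h and p | n, therefore h | n. Since x | n, lcm(x, h) | n. d | n, so lcm(d, lcm(x, h)) | n. Then lcm(d, lcm(x, h)) | n * l. Since n * l > 0, lcm(d, lcm(x, h)) ≤ n * l. From m | w and w > 0, m ≤ w. lcm(d, lcm(x, h)) ≤ n * l, so lcm(d, lcm(x, h)) + m ≤ n * l + w.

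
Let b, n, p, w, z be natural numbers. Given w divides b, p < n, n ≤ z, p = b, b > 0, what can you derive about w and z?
w < z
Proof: w divides b and b > 0, therefore w ≤ b. p = b and p < n, therefore b < n. w ≤ b, so w < n. n ≤ z, so w < z.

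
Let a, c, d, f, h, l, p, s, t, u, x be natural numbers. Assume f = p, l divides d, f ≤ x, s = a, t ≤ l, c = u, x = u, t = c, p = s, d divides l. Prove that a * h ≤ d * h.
Since f = p and p = s, f = s. Because s = a, f = a. From l divides d and d divides l, l = d. From x = u and f ≤ x, f ≤ u. Because t = c and t ≤ l, c ≤ l. c = u, so u ≤ l. Because f ≤ u, f ≤ l. l = d, so f ≤ d. Since f = a, a ≤ d. By multiplying by a non-negative, a * h ≤ d * h.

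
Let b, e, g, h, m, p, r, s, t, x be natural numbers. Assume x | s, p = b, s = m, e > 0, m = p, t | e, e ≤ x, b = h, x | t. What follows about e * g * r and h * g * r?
e * g * r | h * g * r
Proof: Since m = p and p = b, m = b. b = h, so m = h. Since x | t and t | e, x | e. e > 0, so x ≤ e. From e ≤ x, x = e. s = m and x | s, hence x | m. Because x = e, e | m. m = h, so e | h. Then e * g | h * g. Then e * g * r | h * g * r.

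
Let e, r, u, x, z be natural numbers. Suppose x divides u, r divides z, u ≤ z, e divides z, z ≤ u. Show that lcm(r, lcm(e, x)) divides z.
u ≤ z and z ≤ u, hence u = z. x divides u, so x divides z. From e divides z, lcm(e, x) divides z. Since r divides z, lcm(r, lcm(e, x)) divides z.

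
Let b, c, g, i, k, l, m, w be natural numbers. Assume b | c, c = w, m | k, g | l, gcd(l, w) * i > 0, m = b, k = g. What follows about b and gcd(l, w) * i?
b ≤ gcd(l, w) * i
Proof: From m = b and m | k, b | k. k = g, so b | g. From g | l, b | l. Because c = w and b | c, b | w. Since b | l, b | gcd(l, w). Then b | gcd(l, w) * i. Since gcd(l, w) * i > 0, b ≤ gcd(l, w) * i.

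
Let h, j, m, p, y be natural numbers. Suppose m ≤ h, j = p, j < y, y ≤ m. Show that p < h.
Because j < y and y ≤ m, j < m. Since m ≤ h, j < h. Since j = p, p < h.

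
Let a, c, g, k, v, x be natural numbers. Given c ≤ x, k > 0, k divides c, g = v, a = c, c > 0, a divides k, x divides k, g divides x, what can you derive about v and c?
v ≤ c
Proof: a = c and a divides k, hence c divides k. k divides c, so k = c. Because x divides k and k > 0, x ≤ k. k = c, so x ≤ c. c ≤ x, so x = c. Since g divides x, g divides c. c > 0, so g ≤ c. g = v, so v ≤ c.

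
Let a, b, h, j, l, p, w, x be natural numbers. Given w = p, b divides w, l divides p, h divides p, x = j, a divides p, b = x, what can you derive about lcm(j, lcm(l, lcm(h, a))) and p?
lcm(j, lcm(l, lcm(h, a))) divides p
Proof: b = x and x = j, so b = j. Because w = p and b divides w, b divides p. Since b = j, j divides p. h divides p and a divides p, therefore lcm(h, a) divides p. l divides p, so lcm(l, lcm(h, a)) divides p. Since j divides p, lcm(j, lcm(l, lcm(h, a))) divides p.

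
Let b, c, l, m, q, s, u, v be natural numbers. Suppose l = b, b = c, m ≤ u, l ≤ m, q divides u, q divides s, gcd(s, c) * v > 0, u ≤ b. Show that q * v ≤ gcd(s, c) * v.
l ≤ m and m ≤ u, so l ≤ u. l = b, so b ≤ u. Because u ≤ b, u = b. b = c, so u = c. Since q divides u, q divides c. q divides s, so q divides gcd(s, c). Then q * v divides gcd(s, c) * v. Since gcd(s, c) * v > 0, q * v ≤ gcd(s, c) * v.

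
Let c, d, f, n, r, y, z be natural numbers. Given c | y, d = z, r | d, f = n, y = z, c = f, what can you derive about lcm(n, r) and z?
lcm(n, r) | z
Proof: Because c = f and f = n, c = n. y = z and c | y, thus c | z. Since c = n, n | z. d = z and r | d, therefore r | z. Since n | z, lcm(n, r) | z.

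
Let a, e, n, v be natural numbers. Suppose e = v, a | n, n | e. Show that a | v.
Since e = v and n | e, n | v. From a | n, a | v.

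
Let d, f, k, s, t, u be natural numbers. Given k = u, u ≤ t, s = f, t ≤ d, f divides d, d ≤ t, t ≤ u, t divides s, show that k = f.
Because u ≤ t and t ≤ u, u = t. k = u, so k = t. s = f and t divides s, hence t divides f. Because d ≤ t and t ≤ d, d = t. Since f divides d, f divides t. Since t divides f, t = f. Since k = t, k = f.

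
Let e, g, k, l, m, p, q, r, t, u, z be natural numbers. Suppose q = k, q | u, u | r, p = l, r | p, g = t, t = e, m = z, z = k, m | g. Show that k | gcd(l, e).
Because q | u and u | r, q | r. p = l and r | p, hence r | l. Since q | r, q | l. Since q = k, k | l. Since g = t and t = e, g = e. m = z and z = k, therefore m = k. Since m | g, k | g. Since g = e, k | e. Since k | l, k | gcd(l, e).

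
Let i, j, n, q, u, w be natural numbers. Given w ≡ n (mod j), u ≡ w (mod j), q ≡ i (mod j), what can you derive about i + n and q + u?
i + n ≡ q + u (mod j)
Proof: From u ≡ w (mod j) and w ≡ n (mod j), u ≡ n (mod j). Since q ≡ i (mod j), by adding congruences, q + u ≡ i + n (mod j). Then i + n ≡ q + u (mod j).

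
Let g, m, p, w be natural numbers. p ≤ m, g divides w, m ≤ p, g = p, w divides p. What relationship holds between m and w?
m = w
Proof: m ≤ p and p ≤ m, therefore m = p. g = p and g divides w, therefore p divides w. Since w divides p, p = w. Since m = p, m = w.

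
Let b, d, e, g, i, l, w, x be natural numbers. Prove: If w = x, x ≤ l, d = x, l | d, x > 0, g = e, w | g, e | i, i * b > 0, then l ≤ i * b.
d = x and l | d, therefore l | x. Since x > 0, l ≤ x. From x ≤ l, x = l. w = x, so w = l. Since g = e and w | g, w | e. e | i, so w | i. w = l, so l | i. Then l | i * b. i * b > 0, so l ≤ i * b.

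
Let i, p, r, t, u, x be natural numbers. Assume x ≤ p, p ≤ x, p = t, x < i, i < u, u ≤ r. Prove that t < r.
x ≤ p and p ≤ x, hence x = p. p = t, so x = t. i < u and u ≤ r, thus i < r. From x < i, x < r. x = t, so t < r.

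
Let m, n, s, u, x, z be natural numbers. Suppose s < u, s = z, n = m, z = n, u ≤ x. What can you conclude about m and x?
m < x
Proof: s = z and z = n, therefore s = n. s < u, so n < u. u ≤ x, so n < x. Since n = m, m < x.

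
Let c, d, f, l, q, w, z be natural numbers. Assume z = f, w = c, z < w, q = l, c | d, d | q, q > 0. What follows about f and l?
f < l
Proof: Since w = c and z < w, z < c. Since z = f, f < c. Since c | d and d | q, c | q. Since q > 0, c ≤ q. q = l, so c ≤ l. Because f < c, f < l.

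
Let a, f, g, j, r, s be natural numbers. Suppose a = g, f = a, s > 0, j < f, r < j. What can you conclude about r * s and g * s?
r * s < g * s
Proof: f = a and a = g, hence f = g. From r < j and j < f, r < f. f = g, so r < g. s > 0, so r * s < g * s.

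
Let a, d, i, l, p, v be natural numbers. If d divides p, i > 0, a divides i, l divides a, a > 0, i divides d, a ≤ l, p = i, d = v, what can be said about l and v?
l ≤ v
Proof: p = i and d divides p, so d divides i. i divides d, so i = d. d = v, so i = v. From l divides a and a > 0, l ≤ a. Since a ≤ l, a = l. Since a divides i and i > 0, a ≤ i. a = l, so l ≤ i. i = v, so l ≤ v.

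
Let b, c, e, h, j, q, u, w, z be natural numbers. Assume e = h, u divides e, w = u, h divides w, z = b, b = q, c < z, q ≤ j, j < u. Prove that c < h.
e = h and u divides e, hence u divides h. Since w = u and h divides w, h divides u. Since u divides h, u = h. z = b and b = q, thus z = q. c < z, so c < q. q ≤ j and j < u, hence q < u. From c < q, c < u. Since u = h, c < h.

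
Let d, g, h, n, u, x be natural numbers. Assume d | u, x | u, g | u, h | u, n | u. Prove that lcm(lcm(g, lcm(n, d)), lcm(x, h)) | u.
Because n | u and d | u, lcm(n, d) | u. Since g | u, lcm(g, lcm(n, d)) | u. x | u and h | u, therefore lcm(x, h) | u. Since lcm(g, lcm(n, d)) | u, lcm(lcm(g, lcm(n, d)), lcm(x, h)) | u.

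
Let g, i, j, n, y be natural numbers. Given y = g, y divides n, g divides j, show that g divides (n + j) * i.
y = g and y divides n, hence g divides n. Since g divides j, g divides n + j. Then g divides (n + j) * i.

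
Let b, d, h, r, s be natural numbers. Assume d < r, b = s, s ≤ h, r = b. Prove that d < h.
r = b and d < r, hence d < b. b = s, so d < s. Because s ≤ h, d < h.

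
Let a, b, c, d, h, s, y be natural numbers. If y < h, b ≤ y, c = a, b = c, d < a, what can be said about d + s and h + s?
d + s < h + s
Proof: b = c and c = a, therefore b = a. b ≤ y, so a ≤ y. Since y < h, a < h. d < a, so d < h. Then d + s < h + s.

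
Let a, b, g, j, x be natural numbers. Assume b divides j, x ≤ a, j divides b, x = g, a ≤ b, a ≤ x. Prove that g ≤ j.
Since b divides j and j divides b, b = j. Since a ≤ x and x ≤ a, a = x. Since x = g, a = g. Since a ≤ b, g ≤ b. From b = j, g ≤ j.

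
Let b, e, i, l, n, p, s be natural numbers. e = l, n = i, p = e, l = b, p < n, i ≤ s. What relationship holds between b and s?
b < s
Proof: e = l and l = b, so e = b. n = i and p < n, hence p < i. i ≤ s, so p < s. Since p = e, e < s. e = b, so b < s.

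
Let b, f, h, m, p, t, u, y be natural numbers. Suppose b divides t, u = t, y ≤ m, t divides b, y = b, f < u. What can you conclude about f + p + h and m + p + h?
f + p + h < m + p + h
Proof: u = t and f < u, so f < t. b divides t and t divides b, thus b = t. y = b, so y = t. y ≤ m, so t ≤ m. f < t, so f < m. Then f + p < m + p. Then f + p + h < m + p + h.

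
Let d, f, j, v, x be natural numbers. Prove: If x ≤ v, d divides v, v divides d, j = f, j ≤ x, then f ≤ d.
v divides d and d divides v, thus v = d. j ≤ x and x ≤ v, so j ≤ v. Since j = f, f ≤ v. v = d, so f ≤ d.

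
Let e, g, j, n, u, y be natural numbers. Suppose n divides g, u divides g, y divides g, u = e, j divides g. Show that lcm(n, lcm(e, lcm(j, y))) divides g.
Because u = e and u divides g, e divides g. j divides g and y divides g, therefore lcm(j, y) divides g. Since e divides g, lcm(e, lcm(j, y)) divides g. n divides g, so lcm(n, lcm(e, lcm(j, y))) divides g.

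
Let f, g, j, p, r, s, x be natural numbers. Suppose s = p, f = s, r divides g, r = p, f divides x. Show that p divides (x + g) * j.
f = s and s = p, thus f = p. Since f divides x, p divides x. Because r = p and r divides g, p divides g. Since p divides x, p divides x + g. Then p divides (x + g) * j.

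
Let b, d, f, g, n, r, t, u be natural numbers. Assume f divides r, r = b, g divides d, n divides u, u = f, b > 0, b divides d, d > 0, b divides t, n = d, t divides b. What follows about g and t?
g divides t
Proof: Because u = f and n divides u, n divides f. f divides r, so n divides r. Since r = b, n divides b. From n = d, d divides b. From b > 0, d ≤ b. Because b divides d and d > 0, b ≤ d. d ≤ b, so d = b. Because b divides t and t divides b, b = t. d = b, so d = t. From g divides d, g divides t.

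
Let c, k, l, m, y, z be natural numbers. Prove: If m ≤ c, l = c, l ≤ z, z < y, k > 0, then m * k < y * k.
Because l ≤ z and z < y, l < y. l = c, so c < y. Since m ≤ c, m < y. Combined with k > 0, by multiplying by a positive, m * k < y * k.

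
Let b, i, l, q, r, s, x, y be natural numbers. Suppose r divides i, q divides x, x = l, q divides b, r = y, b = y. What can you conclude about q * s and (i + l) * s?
q * s divides (i + l) * s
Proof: b = y and q divides b, so q divides y. r = y and r divides i, so y divides i. From q divides y, q divides i. Because x = l and q divides x, q divides l. Since q divides i, q divides i + l. Then q * s divides (i + l) * s.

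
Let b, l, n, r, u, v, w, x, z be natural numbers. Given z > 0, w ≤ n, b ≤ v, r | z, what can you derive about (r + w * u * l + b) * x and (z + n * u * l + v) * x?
(r + w * u * l + b) * x ≤ (z + n * u * l + v) * x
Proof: r | z and z > 0, therefore r ≤ z. Because w ≤ n, w * u ≤ n * u. Then w * u * l ≤ n * u * l. b ≤ v, so w * u * l + b ≤ n * u * l + v. r ≤ z, so r + w * u * l + b ≤ z + n * u * l + v. Then (r + w * u * l + b) * x ≤ (z + n * u * l + v) * x.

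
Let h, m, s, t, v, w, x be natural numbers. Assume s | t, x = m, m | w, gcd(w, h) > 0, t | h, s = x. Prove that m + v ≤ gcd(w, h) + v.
s = x and x = m, thus s = m. s | t and t | h, so s | h. Since s = m, m | h. m | w, so m | gcd(w, h). Since gcd(w, h) > 0, m ≤ gcd(w, h). Then m + v ≤ gcd(w, h) + v.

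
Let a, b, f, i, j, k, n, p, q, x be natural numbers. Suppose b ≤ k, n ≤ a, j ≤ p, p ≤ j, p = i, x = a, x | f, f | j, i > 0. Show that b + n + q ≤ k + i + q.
Since j ≤ p and p ≤ j, j = p. p = i, so j = i. x = a and x | f, thus a | f. From f | j, a | j. j = i, so a | i. i > 0, so a ≤ i. n ≤ a, so n ≤ i. Then n + q ≤ i + q. b ≤ k, so b + n + q ≤ k + i + q.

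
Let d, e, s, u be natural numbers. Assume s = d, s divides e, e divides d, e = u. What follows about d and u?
d = u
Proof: s = d and s divides e, hence d divides e. e divides d, so d = e. e = u, so d = u.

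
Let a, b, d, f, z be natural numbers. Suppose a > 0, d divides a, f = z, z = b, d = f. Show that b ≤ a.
Since d = f and f = z, d = z. z = b, so d = b. Because d divides a, b divides a. a > 0, so b ≤ a.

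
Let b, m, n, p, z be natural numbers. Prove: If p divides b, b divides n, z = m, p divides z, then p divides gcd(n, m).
p divides b and b divides n, so p divides n. Because z = m and p divides z, p divides m. p divides n, so p divides gcd(n, m).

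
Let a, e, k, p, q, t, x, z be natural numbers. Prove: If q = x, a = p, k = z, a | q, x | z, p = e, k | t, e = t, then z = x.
Because k = z and k | t, z | t. From a = p and p = e, a = e. a | q, so e | q. e = t, so t | q. Since z | t, z | q. Since q = x, z | x. Since x | z, x = z. Then z = x.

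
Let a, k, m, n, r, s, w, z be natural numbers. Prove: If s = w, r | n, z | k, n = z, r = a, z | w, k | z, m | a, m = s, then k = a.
From k | z and z | k, k = z. m = s and s = w, therefore m = w. m | a, so w | a. z | w, so z | a. n = z and r | n, hence r | z. r = a, so a | z. z | a, so z = a. From k = z, k = a.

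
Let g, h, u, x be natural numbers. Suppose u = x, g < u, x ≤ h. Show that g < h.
u = x and g < u, hence g < x. x ≤ h, so g < h.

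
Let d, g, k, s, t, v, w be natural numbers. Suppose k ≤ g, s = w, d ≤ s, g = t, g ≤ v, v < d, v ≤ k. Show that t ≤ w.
From v ≤ k and k ≤ g, v ≤ g. g ≤ v, so v = g. Since g = t, v = t. Since v < d and d ≤ s, v < s. Since v = t, t < s. s = w, so t < w. Then t ≤ w.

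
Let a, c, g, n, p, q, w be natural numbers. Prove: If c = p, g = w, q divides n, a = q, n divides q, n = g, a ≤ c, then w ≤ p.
From n = g and g = w, n = w. From q divides n and n divides q, q = n. a = q, so a = n. a ≤ c, so n ≤ c. n = w, so w ≤ c. Since c = p, w ≤ p.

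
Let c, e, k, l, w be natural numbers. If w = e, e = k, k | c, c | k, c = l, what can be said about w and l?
w = l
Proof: Because w = e and e = k, w = k. k | c and c | k, thus k = c. w = k, so w = c. Because c = l, w = l.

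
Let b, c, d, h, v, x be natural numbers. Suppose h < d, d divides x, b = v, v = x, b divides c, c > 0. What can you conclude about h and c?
h < c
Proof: b = v and v = x, therefore b = x. Since b divides c, x divides c. d divides x, so d divides c. Since c > 0, d ≤ c. Since h < d, h < c.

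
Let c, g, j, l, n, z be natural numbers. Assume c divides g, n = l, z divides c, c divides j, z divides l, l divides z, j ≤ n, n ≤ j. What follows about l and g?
l divides g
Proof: j ≤ n and n ≤ j, therefore j = n. n = l, so j = l. Since c divides j, c divides l. Since z divides l and l divides z, z = l. z divides c, so l divides c. c divides l, so c = l. c divides g, so l divides g.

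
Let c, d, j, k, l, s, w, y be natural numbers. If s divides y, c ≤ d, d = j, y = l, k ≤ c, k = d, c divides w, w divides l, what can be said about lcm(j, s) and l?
lcm(j, s) divides l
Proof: k = d and k ≤ c, thus d ≤ c. c ≤ d, so c = d. From d = j, c = j. c divides w and w divides l, so c divides l. c = j, so j divides l. Because y = l and s divides y, s divides l. Since j divides l, lcm(j, s) divides l.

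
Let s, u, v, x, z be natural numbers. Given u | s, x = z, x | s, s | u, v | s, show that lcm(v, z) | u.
Because s | u and u | s, s = u. x = z and x | s, therefore z | s. Because v | s, lcm(v, z) | s. s = u, so lcm(v, z) | u.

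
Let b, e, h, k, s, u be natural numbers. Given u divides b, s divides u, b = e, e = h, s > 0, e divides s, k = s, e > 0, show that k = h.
s divides u and u divides b, thus s divides b. Since b = e, s divides e. e > 0, so s ≤ e. e divides s and s > 0, therefore e ≤ s. s ≤ e, so s = e. k = s, so k = e. Because e = h, k = h.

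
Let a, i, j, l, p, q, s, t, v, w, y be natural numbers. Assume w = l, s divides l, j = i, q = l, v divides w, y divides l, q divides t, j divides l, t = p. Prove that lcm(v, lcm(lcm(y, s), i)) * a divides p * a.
w = l and v divides w, therefore v divides l. From y divides l and s divides l, lcm(y, s) divides l. From j = i and j divides l, i divides l. Since lcm(y, s) divides l, lcm(lcm(y, s), i) divides l. v divides l, so lcm(v, lcm(lcm(y, s), i)) divides l. Since q = l and q divides t, l divides t. Because t = p, l divides p. lcm(v, lcm(lcm(y, s), i)) divides l, so lcm(v, lcm(lcm(y, s), i)) divides p. Then lcm(v, lcm(lcm(y, s), i)) * a divides p * a.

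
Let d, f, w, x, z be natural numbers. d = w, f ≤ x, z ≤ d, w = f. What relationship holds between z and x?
z ≤ x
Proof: From d = w and w = f, d = f. From z ≤ d, z ≤ f. From f ≤ x, z ≤ x.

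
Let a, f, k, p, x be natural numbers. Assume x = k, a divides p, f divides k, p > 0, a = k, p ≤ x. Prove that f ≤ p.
a divides p and p > 0, thus a ≤ p. Since a = k, k ≤ p. From x = k and p ≤ x, p ≤ k. Since k ≤ p, k = p. Since f divides k, f divides p. Since p > 0, f ≤ p.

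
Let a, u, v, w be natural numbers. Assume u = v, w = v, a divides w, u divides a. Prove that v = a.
From u = v and u divides a, v divides a. Since w = v and a divides w, a divides v. Since v divides a, v = a.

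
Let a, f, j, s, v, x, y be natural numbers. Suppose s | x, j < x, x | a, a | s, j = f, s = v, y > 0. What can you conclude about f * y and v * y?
f * y < v * y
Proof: x | a and a | s, so x | s. Since s | x, x = s. s = v, so x = v. j = f and j < x, therefore f < x. Since x = v, f < v. Since y > 0, f * y < v * y.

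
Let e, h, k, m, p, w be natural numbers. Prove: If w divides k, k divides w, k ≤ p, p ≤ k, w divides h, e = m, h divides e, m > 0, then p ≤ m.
Since w divides k and k divides w, w = k. k ≤ p and p ≤ k, so k = p. w = k, so w = p. From e = m and h divides e, h divides m. Since w divides h, w divides m. m > 0, so w ≤ m. Since w = p, p ≤ m.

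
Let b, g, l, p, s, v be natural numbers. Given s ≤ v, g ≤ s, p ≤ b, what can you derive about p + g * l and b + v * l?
p + g * l ≤ b + v * l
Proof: Since g ≤ s and s ≤ v, g ≤ v. By multiplying by a non-negative, g * l ≤ v * l. Since p ≤ b, p + g * l ≤ b + v * l.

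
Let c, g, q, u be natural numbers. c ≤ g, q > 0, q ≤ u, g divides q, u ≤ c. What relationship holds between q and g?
q = g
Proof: q ≤ u and u ≤ c, so q ≤ c. c ≤ g, so q ≤ g. g divides q and q > 0, therefore g ≤ q. q ≤ g, so q = g.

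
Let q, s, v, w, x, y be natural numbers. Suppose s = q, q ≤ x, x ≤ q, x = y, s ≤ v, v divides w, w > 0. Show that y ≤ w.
From q ≤ x and x ≤ q, q = x. From s = q, s = x. x = y, so s = y. From s ≤ v, y ≤ v. v divides w and w > 0, so v ≤ w. y ≤ v, so y ≤ w.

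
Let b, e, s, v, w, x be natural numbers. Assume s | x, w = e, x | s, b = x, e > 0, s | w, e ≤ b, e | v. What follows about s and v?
s | v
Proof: x | s and s | x, so x = s. From b = x, b = s. From e ≤ b, e ≤ s. Since w = e and s | w, s | e. e > 0, so s ≤ e. Since e ≤ s, e = s. e | v, so s | v.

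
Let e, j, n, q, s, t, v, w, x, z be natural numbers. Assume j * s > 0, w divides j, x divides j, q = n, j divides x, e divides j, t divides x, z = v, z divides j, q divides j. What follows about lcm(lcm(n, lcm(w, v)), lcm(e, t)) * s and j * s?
lcm(lcm(n, lcm(w, v)), lcm(e, t)) * s ≤ j * s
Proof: q = n and q divides j, so n divides j. From z = v and z divides j, v divides j. Since w divides j, lcm(w, v) divides j. Because n divides j, lcm(n, lcm(w, v)) divides j. x divides j and j divides x, thus x = j. From t divides x, t divides j. From e divides j, lcm(e, t) divides j. Since lcm(n, lcm(w, v)) divides j, lcm(lcm(n, lcm(w, v)), lcm(e, t)) divides j. Then lcm(lcm(n, lcm(w, v)), lcm(e, t)) * s divides j * s. j * s > 0, so lcm(lcm(n, lcm(w, v)), lcm(e, t)) * s ≤ j * s.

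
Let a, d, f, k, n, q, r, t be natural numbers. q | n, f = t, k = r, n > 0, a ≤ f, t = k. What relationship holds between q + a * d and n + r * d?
q + a * d ≤ n + r * d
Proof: q | n and n > 0, thus q ≤ n. f = t and t = k, therefore f = k. k = r, so f = r. a ≤ f, so a ≤ r. Then a * d ≤ r * d. q ≤ n, so q + a * d ≤ n + r * d.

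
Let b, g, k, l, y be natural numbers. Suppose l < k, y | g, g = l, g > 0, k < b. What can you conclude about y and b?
y < b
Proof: y | g and g > 0, so y ≤ g. g = l, so y ≤ l. l < k and k < b, therefore l < b. From y ≤ l, y < b.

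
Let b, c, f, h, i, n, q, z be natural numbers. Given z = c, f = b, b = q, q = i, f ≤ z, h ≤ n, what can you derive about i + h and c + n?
i + h ≤ c + n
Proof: f = b and b = q, therefore f = q. q = i, so f = i. f ≤ z, so i ≤ z. z = c, so i ≤ c. h ≤ n, so i + h ≤ c + n.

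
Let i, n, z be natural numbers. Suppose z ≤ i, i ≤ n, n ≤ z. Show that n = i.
n ≤ z and z ≤ i, thus n ≤ i. Because i ≤ n, n = i.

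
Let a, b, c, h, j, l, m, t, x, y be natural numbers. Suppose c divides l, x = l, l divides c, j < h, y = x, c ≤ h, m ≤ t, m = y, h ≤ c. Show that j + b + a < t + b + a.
c divides l and l divides c, so c = l. h ≤ c and c ≤ h, therefore h = c. j < h, so j < c. c = l, so j < l. m = y and y = x, thus m = x. Since x = l, m = l. Since m ≤ t, l ≤ t. Because j < l, j < t. Then j + b < t + b. Then j + b + a < t + b + a.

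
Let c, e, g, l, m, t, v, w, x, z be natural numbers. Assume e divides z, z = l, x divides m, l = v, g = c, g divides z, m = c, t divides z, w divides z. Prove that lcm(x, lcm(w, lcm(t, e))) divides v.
z = l and l = v, thus z = v. m = c and x divides m, so x divides c. Since g = c and g divides z, c divides z. x divides c, so x divides z. t divides z and e divides z, hence lcm(t, e) divides z. Since w divides z, lcm(w, lcm(t, e)) divides z. x divides z, so lcm(x, lcm(w, lcm(t, e))) divides z. z = v, so lcm(x, lcm(w, lcm(t, e))) divides v.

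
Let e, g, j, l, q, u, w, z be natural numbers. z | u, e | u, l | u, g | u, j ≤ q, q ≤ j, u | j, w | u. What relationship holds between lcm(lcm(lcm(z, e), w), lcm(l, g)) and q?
lcm(lcm(lcm(z, e), w), lcm(l, g)) | q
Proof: From j ≤ q and q ≤ j, j = q. Since z | u and e | u, lcm(z, e) | u. w | u, so lcm(lcm(z, e), w) | u. From l | u and g | u, lcm(l, g) | u. lcm(lcm(z, e), w) | u, so lcm(lcm(lcm(z, e), w), lcm(l, g)) | u. Since u | j, lcm(lcm(lcm(z, e), w), lcm(l, g)) | j. j = q, so lcm(lcm(lcm(z, e), w), lcm(l, g)) | q.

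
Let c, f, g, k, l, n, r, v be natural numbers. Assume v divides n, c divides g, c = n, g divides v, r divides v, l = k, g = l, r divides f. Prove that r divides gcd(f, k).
c = n and c divides g, therefore n divides g. v divides n, so v divides g. g divides v, so v = g. Since g = l, v = l. Since l = k, v = k. Since r divides v, r divides k. Since r divides f, r divides gcd(f, k).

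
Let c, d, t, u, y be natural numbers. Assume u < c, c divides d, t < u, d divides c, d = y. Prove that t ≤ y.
Since c divides d and d divides c, c = d. Since d = y, c = y. t < u and u < c, hence t < c. c = y, so t < y. Then t ≤ y.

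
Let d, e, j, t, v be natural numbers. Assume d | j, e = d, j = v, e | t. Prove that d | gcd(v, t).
j = v and d | j, so d | v. e = d and e | t, hence d | t. d | v, so d | gcd(v, t).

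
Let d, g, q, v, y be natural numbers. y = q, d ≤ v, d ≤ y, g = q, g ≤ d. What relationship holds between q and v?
q ≤ v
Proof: Since y = q and d ≤ y, d ≤ q. g = q and g ≤ d, therefore q ≤ d. d ≤ q, so d = q. Since d ≤ v, q ≤ v.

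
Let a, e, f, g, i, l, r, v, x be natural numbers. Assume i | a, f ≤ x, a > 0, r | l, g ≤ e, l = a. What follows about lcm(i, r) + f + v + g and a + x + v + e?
lcm(i, r) + f + v + g ≤ a + x + v + e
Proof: l = a and r | l, hence r | a. Since i | a, lcm(i, r) | a. Since a > 0, lcm(i, r) ≤ a. Because f ≤ x, f + v ≤ x + v. From lcm(i, r) ≤ a, lcm(i, r) + f + v ≤ a + x + v. g ≤ e, so lcm(i, r) + f + v + g ≤ a + x + v + e.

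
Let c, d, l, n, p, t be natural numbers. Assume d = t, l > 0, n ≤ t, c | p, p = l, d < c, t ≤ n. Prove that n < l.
t ≤ n and n ≤ t, therefore t = n. d = t and d < c, so t < c. p = l and c | p, so c | l. From l > 0, c ≤ l. t < c, so t < l. t = n, so n < l.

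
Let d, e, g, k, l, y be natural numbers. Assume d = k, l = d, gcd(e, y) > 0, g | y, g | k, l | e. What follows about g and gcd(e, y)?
g ≤ gcd(e, y)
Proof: l = d and l | e, thus d | e. d = k, so k | e. g | k, so g | e. Since g | y, g | gcd(e, y). Since gcd(e, y) > 0, g ≤ gcd(e, y).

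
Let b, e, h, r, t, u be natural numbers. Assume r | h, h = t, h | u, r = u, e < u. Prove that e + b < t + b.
r = u and r | h, hence u | h. Since h | u, u = h. Since h = t, u = t. Since e < u, e < t. Then e + b < t + b.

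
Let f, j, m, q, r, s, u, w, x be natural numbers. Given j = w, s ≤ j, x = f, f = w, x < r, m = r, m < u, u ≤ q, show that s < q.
From j = w and s ≤ j, s ≤ w. From x = f and f = w, x = w. Since x < r, w < r. Because m = r and m < u, r < u. Since w < r, w < u. u ≤ q, so w < q. Since s ≤ w, s < q.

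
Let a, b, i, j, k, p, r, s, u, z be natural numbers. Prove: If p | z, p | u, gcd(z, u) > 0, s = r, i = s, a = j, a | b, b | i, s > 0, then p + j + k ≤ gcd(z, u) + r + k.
p | z and p | u, thus p | gcd(z, u). Since gcd(z, u) > 0, p ≤ gcd(z, u). Since a | b and b | i, a | i. From a = j, j | i. i = s, so j | s. s > 0, so j ≤ s. Since s = r, j ≤ r. Then j + k ≤ r + k. p ≤ gcd(z, u), so p + j + k ≤ gcd(z, u) + r + k.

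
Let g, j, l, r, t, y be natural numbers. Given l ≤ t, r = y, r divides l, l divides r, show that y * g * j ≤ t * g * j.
l divides r and r divides l, therefore l = r. Since r = y, l = y. l ≤ t, so y ≤ t. By multiplying by a non-negative, y * g ≤ t * g. By multiplying by a non-negative, y * g * j ≤ t * g * j.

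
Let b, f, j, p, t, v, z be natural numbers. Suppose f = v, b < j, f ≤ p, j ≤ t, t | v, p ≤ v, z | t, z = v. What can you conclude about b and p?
b < p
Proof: f = v and f ≤ p, so v ≤ p. p ≤ v, so v = p. Because z = v and z | t, v | t. t | v, so t = v. Since b < j and j ≤ t, b < t. t = v, so b < v. From v = p, b < p.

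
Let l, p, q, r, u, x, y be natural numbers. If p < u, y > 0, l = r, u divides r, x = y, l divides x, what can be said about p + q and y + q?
p + q < y + q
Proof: Because l = r and l divides x, r divides x. Since u divides r, u divides x. x = y, so u divides y. Since y > 0, u ≤ y. Since p < u, p < y. Then p + q < y + q.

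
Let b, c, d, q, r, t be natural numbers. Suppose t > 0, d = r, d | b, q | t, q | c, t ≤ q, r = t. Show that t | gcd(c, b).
q | t and t > 0, so q ≤ t. Since t ≤ q, q = t. Because q | c, t | c. Since d = r and r = t, d = t. Since d | b, t | b. Since t | c, t | gcd(c, b).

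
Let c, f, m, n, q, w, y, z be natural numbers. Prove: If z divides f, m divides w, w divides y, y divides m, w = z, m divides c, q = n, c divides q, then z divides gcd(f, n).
Because w divides y and y divides m, w divides m. Since m divides w, m = w. w = z, so m = z. q = n and c divides q, hence c divides n. Since m divides c, m divides n. m = z, so z divides n. z divides f, so z divides gcd(f, n).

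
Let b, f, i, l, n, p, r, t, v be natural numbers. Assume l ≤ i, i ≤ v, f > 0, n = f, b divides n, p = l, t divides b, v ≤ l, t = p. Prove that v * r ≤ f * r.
Because l ≤ i and i ≤ v, l ≤ v. From v ≤ l, l = v. Because t = p and p = l, t = l. t divides b and b divides n, thus t divides n. t = l, so l divides n. Since n = f, l divides f. f > 0, so l ≤ f. l = v, so v ≤ f. By multiplying by a non-negative, v * r ≤ f * r.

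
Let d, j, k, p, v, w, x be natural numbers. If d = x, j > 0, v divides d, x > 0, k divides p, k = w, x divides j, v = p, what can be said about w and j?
w ≤ j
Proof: v = p and v divides d, therefore p divides d. Because d = x, p divides x. k divides p, so k divides x. Because k = w, w divides x. x > 0, so w ≤ x. x divides j and j > 0, hence x ≤ j. w ≤ x, so w ≤ j.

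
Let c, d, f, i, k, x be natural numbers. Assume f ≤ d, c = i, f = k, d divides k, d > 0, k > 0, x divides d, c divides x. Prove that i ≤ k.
Since d divides k and k > 0, d ≤ k. Since f = k and f ≤ d, k ≤ d. Since d ≤ k, d = k. c divides x and x divides d, therefore c divides d. c = i, so i divides d. Since d > 0, i ≤ d. Since d = k, i ≤ k.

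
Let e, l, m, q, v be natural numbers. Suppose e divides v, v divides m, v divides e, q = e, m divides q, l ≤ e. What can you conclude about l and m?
l ≤ m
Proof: v divides e and e divides v, therefore v = e. v divides m, so e divides m. Because q = e and m divides q, m divides e. Since e divides m, e = m. l ≤ e, so l ≤ m.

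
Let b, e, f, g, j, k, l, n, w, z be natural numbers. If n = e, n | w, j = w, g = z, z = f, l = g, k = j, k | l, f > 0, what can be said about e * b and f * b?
e * b ≤ f * b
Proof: n = e and n | w, so e | w. From g = z and z = f, g = f. k = j and k | l, so j | l. l = g, so j | g. g = f, so j | f. Since j = w, w | f. Since e | w, e | f. Since f > 0, e ≤ f. Then e * b ≤ f * b.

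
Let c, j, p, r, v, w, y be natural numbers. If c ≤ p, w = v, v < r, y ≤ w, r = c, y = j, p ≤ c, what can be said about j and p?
j < p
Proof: c ≤ p and p ≤ c, hence c = p. Because r = c, r = p. w = v and y ≤ w, hence y ≤ v. v < r, so y < r. Since r = p, y < p. y = j, so j < p.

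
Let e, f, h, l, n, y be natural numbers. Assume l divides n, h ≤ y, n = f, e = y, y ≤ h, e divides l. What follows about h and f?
h divides f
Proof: y ≤ h and h ≤ y, thus y = h. Since e = y and e divides l, y divides l. From y = h, h divides l. Since n = f and l divides n, l divides f. From h divides l, h divides f.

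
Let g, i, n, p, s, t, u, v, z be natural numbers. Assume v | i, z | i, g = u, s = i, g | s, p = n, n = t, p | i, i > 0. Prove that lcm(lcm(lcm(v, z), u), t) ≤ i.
v | i and z | i, so lcm(v, z) | i. s = i and g | s, thus g | i. Since g = u, u | i. lcm(v, z) | i, so lcm(lcm(v, z), u) | i. Since p = n and n = t, p = t. p | i, so t | i. lcm(lcm(v, z), u) | i, so lcm(lcm(lcm(v, z), u), t) | i. Since i > 0, lcm(lcm(lcm(v, z), u), t) ≤ i.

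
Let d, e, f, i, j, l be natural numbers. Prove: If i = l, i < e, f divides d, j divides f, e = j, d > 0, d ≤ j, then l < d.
j divides f and f divides d, therefore j divides d. Since d > 0, j ≤ d. d ≤ j, so j = d. e = j and i < e, so i < j. j = d, so i < d. Because i = l, l < d.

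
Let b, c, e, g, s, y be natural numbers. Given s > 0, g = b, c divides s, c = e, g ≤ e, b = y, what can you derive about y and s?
y ≤ s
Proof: g = b and b = y, so g = y. g ≤ e, so y ≤ e. Because c = e and c divides s, e divides s. s > 0, so e ≤ s. Since y ≤ e, y ≤ s.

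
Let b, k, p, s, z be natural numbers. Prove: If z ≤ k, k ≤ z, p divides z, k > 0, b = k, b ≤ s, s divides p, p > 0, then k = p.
Since z ≤ k and k ≤ z, z = k. Since p divides z, p divides k. Since k > 0, p ≤ k. Since s divides p and p > 0, s ≤ p. Since b ≤ s, b ≤ p. b = k, so k ≤ p. Since p ≤ k, p = k. Then k = p.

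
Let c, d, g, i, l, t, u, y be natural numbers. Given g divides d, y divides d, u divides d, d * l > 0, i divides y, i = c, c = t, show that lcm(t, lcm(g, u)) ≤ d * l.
Because i = c and i divides y, c divides y. Since y divides d, c divides d. Since c = t, t divides d. g divides d and u divides d, therefore lcm(g, u) divides d. Since t divides d, lcm(t, lcm(g, u)) divides d. Then lcm(t, lcm(g, u)) divides d * l. Since d * l > 0, lcm(t, lcm(g, u)) ≤ d * l.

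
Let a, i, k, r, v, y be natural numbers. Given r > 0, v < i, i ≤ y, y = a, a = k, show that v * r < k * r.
y = a and i ≤ y, thus i ≤ a. a = k, so i ≤ k. Since v < i, v < k. Combining with r > 0, by multiplying by a positive, v * r < k * r.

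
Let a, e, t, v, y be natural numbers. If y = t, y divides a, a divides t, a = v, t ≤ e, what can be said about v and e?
v ≤ e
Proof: From y = t and y divides a, t divides a. a divides t, so t = a. Since a = v, t = v. Since t ≤ e, v ≤ e.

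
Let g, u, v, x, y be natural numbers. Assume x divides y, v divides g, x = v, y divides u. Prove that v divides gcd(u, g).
Since x = v and x divides y, v divides y. Since y divides u, v divides u. v divides g, so v divides gcd(u, g).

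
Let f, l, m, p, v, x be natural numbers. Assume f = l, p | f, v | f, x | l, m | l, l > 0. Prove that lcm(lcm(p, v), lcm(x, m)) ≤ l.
p | f and v | f, therefore lcm(p, v) | f. Since f = l, lcm(p, v) | l. x | l and m | l, so lcm(x, m) | l. Since lcm(p, v) | l, lcm(lcm(p, v), lcm(x, m)) | l. l > 0, so lcm(lcm(p, v), lcm(x, m)) ≤ l.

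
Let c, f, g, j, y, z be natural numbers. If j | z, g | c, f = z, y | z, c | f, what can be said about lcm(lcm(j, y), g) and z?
lcm(lcm(j, y), g) | z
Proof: j | z and y | z, so lcm(j, y) | z. From g | c and c | f, g | f. f = z, so g | z. Since lcm(j, y) | z, lcm(lcm(j, y), g) | z.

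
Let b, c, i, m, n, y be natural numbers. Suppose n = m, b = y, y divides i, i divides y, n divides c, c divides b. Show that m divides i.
y divides i and i divides y, hence y = i. From b = y, b = i. Because n divides c and c divides b, n divides b. b = i, so n divides i. Since n = m, m divides i.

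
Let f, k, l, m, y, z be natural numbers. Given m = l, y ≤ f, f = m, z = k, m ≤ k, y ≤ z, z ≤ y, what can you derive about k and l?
k = l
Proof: From y ≤ z and z ≤ y, y = z. Since z = k, y = k. f = m and y ≤ f, so y ≤ m. y = k, so k ≤ m. Since m ≤ k, k = m. m = l, so k = l.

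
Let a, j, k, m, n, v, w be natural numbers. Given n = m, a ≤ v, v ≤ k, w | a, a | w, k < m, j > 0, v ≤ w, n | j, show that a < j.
Since w | a and a | w, w = a. Since v ≤ w, v ≤ a. a ≤ v, so v = a. Because v ≤ k and k < m, v < m. Because n | j and j > 0, n ≤ j. n = m, so m ≤ j. Since v < m, v < j. Because v = a, a < j.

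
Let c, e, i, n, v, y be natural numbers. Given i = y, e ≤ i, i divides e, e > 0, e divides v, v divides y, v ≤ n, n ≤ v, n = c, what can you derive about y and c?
y = c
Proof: From i divides e and e > 0, i ≤ e. Since e ≤ i, e = i. e divides v, so i divides v. Since i = y, y divides v. Since v divides y, y = v. v ≤ n and n ≤ v, hence v = n. y = v, so y = n. n = c, so y = c.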